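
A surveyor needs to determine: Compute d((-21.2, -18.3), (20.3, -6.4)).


dx=41.5, dy=11.9
d^2 = 41.5^2 + 11.9^2 = 1863.86
d = sqrt(1863.86) = 43.1724

43.1724


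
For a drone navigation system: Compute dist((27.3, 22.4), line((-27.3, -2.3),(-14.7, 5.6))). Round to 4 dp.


|cross product| = 120.12
|line direction| = sqrt(221.17) = 14.8718
Distance = 120.12/sqrt(221.17) = 8.077

8.077


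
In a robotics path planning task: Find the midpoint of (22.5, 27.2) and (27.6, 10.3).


M = ((22.5+27.6)/2, (27.2+10.3)/2)
= (25.05, 18.75)

(25.05, 18.75)


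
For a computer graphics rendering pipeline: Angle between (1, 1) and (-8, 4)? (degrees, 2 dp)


u.v = -4, |u| = sqrt(2) = 1.4142, |v| = sqrt(80) = 8.9443
cos(theta) = u.v/(|u||v|) = -4/sqrt(160) = -0.316228
theta = acos(-0.316228) = 108.43 degrees

108.43 degrees


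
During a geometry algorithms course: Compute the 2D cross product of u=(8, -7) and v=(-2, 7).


u x v = u_x*v_y - u_y*v_x = 8*7 - (-7)*(-2)
= 56 - 14 = 42

42


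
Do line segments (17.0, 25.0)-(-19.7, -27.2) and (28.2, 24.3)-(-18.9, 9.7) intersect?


Cross products: d1=-196.49, d2=1726.31, d3=610.33, d4=-1312.47
d1*d2 < 0 and d3*d4 < 0? yes

Yes, they intersect


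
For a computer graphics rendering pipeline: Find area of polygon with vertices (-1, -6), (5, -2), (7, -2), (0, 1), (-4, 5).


Shoelace sum: ((-1)*(-2) - 5*(-6)) + (5*(-2) - 7*(-2)) + (7*1 - 0*(-2)) + (0*5 - (-4)*1) + ((-4)*(-6) - (-1)*5)
= 76
Area = |76|/2 = 38

38


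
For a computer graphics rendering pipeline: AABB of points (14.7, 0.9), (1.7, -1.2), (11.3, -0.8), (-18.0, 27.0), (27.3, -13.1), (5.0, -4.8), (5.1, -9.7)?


x range: [-18, 27.3]
y range: [-13.1, 27]
Bounding box: (-18,-13.1) to (27.3,27)

(-18,-13.1) to (27.3,27)


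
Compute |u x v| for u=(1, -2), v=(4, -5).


|u x v| = |1*(-5) - (-2)*4|
= |(-5) - (-8)| = 3

3


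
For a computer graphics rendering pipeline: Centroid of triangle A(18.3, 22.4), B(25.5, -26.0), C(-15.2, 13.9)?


Centroid = ((x_A+x_B+x_C)/3, (y_A+y_B+y_C)/3)
= ((18.3+25.5+(-15.2))/3, (22.4+(-26)+13.9)/3)
= (9.5333, 3.4333)

(9.5333, 3.4333)


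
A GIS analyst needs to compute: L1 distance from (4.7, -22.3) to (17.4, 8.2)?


|4.7-17.4| + |(-22.3)-8.2| = 12.7 + 30.5 = 43.2

43.2


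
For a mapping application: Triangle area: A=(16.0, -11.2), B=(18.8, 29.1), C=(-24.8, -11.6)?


Area = |x_A(y_B-y_C) + x_B(y_C-y_A) + x_C(y_A-y_B)|/2
= |651.2 + (-7.52) + 999.44|/2
= 1643.12/2 = 821.56

821.56


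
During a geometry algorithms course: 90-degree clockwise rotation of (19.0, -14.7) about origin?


90° CW: (x,y) -> (y, -x)
(19,-14.7) -> (-14.7, -19)

(-14.7, -19)


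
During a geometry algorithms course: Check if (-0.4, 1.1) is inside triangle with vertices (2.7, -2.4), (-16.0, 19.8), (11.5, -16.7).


Cross products: AB x AP = 3.37, BC x BP = 55.15, CA x CP = 13.53
All same sign? yes

Yes, inside


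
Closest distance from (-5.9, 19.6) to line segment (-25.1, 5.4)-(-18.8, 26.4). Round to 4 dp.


Project P onto AB: t = 0.872 (clamped to [0,1])
Closest point on segment: (-19.6064, 23.7119)
Distance: 14.3099

14.3099


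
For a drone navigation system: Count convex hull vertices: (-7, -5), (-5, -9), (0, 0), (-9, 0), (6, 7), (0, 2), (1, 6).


Convex hull vertices (CCW): (-9, 0), (-7, -5), (-5, -9), (6, 7), (1, 6)
Count = 5

5


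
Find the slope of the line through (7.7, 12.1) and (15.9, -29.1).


slope = (y2-y1)/(x2-x1) = ((-29.1)-12.1)/(15.9-7.7) = (-41.2)/8.2 = -5.0244

-5.0244


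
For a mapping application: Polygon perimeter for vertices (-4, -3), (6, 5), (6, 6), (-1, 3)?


Sides: (-4, -3)->(6, 5): sqrt(164) = 12.806248, (6, 5)->(6, 6): sqrt(1) = 1, (6, 6)->(-1, 3): sqrt(58) = 7.615773, (-1, 3)->(-4, -3): sqrt(45) = 6.708204
Sum = 28.130225
Perimeter = 28.1302

28.1302


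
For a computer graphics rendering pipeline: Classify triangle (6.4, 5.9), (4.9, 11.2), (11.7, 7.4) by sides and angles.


Side lengths squared: AB^2=30.34, BC^2=60.68, CA^2=30.34
Sorted: [30.34, 30.34, 60.68]
By sides: Isosceles, By angles: Right

Isosceles, Right


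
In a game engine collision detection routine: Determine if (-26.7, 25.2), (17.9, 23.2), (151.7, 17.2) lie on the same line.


Cross product: (17.9-(-26.7))*(17.2-25.2) - (23.2-25.2)*(151.7-(-26.7))
= 0

Yes, collinear


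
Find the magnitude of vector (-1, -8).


|u| = sqrt((-1)^2 + (-8)^2) = sqrt(65) = 8.0623

8.0623


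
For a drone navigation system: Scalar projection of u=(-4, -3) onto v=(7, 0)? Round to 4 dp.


u.v = -28, |v| = sqrt(49) = 7
Scalar projection = u.v / |v| = -28 / sqrt(49) = -4

-4


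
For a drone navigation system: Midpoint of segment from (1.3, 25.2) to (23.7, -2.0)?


M = ((1.3+23.7)/2, (25.2+(-2))/2)
= (12.5, 11.6)

(12.5, 11.6)


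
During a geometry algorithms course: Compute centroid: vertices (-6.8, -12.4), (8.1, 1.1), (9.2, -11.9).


Centroid = ((x_A+x_B+x_C)/3, (y_A+y_B+y_C)/3)
= (((-6.8)+8.1+9.2)/3, ((-12.4)+1.1+(-11.9))/3)
= (3.5, -7.7333)

(3.5, -7.7333)


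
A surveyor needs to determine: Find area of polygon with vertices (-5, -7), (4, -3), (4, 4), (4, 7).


Shoelace sum: ((-5)*(-3) - 4*(-7)) + (4*4 - 4*(-3)) + (4*7 - 4*4) + (4*(-7) - (-5)*7)
= 90
Area = |90|/2 = 45

45


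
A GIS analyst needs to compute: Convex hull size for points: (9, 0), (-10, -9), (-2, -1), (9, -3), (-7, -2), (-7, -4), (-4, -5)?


Convex hull vertices (CCW): (-10, -9), (9, -3), (9, 0), (-2, -1), (-7, -2)
Count = 5

5


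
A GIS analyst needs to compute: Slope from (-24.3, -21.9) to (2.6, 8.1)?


slope = (y2-y1)/(x2-x1) = (8.1-(-21.9))/(2.6-(-24.3)) = 30/26.9 = 1.1152

1.1152


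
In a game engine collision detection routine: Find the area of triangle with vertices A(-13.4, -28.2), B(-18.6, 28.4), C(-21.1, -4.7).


Area = |x_A(y_B-y_C) + x_B(y_C-y_A) + x_C(y_A-y_B)|/2
= |(-443.54) + (-437.1) + 1194.26|/2
= 313.62/2 = 156.81

156.81


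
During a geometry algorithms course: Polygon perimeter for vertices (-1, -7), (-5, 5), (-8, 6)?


Sides: (-1, -7)->(-5, 5): sqrt(160) = 12.649111, (-5, 5)->(-8, 6): sqrt(10) = 3.162278, (-8, 6)->(-1, -7): sqrt(218) = 14.764823
Sum = 30.576212
Perimeter = 30.5762

30.5762


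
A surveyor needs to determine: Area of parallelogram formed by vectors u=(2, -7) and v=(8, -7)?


|u x v| = |2*(-7) - (-7)*8|
= |(-14) - (-56)| = 42

42


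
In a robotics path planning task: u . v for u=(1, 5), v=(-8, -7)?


u . v = u_x*v_x + u_y*v_y = 1*(-8) + 5*(-7)
= (-8) + (-35) = -43

-43


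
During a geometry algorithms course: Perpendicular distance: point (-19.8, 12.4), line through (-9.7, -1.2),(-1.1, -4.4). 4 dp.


|cross product| = 84.64
|line direction| = sqrt(84.2) = 9.1761
Distance = 84.64/sqrt(84.2) = 9.224

9.224


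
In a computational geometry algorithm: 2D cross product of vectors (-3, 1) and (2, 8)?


u x v = u_x*v_y - u_y*v_x = (-3)*8 - 1*2
= (-24) - 2 = -26

-26


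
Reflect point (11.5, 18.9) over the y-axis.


Reflection over y-axis: (x,y) -> (-x,y)
(11.5, 18.9) -> (-11.5, 18.9)

(-11.5, 18.9)


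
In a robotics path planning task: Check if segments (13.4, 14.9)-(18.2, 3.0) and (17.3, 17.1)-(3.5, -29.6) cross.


Cross products: d1=-151.77, d2=236.61, d3=56.97, d4=-331.41
d1*d2 < 0 and d3*d4 < 0? yes

Yes, they intersect


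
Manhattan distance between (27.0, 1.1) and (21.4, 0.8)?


|27-21.4| + |1.1-0.8| = 5.6 + 0.3 = 5.9

5.9


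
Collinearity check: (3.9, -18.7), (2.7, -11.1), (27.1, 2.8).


Cross product: (2.7-3.9)*(2.8-(-18.7)) - ((-11.1)-(-18.7))*(27.1-3.9)
= -202.12

No, not collinear


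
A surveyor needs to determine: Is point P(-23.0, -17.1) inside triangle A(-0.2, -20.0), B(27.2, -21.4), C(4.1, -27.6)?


Cross products: AB x AP = 47.54, BC x BP = -410.57, CA x CP = 160.81
All same sign? no

No, outside


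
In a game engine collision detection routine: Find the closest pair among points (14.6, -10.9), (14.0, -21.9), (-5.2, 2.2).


d(P0,P1) = 11.0164, d(P0,P2) = 23.7413, d(P1,P2) = 30.8131
Closest: P0 and P1

Closest pair: (14.6, -10.9) and (14.0, -21.9), distance = 11.0164


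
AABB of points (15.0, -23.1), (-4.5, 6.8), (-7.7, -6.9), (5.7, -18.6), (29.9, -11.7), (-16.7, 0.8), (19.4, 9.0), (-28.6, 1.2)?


x range: [-28.6, 29.9]
y range: [-23.1, 9]
Bounding box: (-28.6,-23.1) to (29.9,9)

(-28.6,-23.1) to (29.9,9)


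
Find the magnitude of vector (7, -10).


|u| = sqrt(7^2 + (-10)^2) = sqrt(149) = 12.2066

12.2066


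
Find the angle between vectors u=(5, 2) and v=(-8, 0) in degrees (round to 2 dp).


u.v = -40, |u| = sqrt(29) = 5.3852, |v| = sqrt(64) = 8
cos(theta) = u.v/(|u||v|) = -40/sqrt(1856) = -0.928477
theta = acos(-0.928477) = 158.2 degrees

158.2 degrees


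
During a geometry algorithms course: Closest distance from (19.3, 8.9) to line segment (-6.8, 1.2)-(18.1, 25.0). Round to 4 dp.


Project P onto AB: t = 0.7022 (clamped to [0,1])
Closest point on segment: (10.6853, 17.9129)
Distance: 12.4677

12.4677


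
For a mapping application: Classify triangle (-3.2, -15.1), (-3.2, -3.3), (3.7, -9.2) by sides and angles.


Side lengths squared: AB^2=139.24, BC^2=82.42, CA^2=82.42
Sorted: [82.42, 82.42, 139.24]
By sides: Isosceles, By angles: Acute

Isosceles, Acute


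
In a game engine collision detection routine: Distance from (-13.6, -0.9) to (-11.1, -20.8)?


dx=2.5, dy=-19.9
d^2 = 2.5^2 + (-19.9)^2 = 402.26
d = sqrt(402.26) = 20.0564

20.0564


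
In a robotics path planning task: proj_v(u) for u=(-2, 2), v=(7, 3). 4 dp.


u.v = -8, |v| = sqrt(58) = 7.6158
Scalar projection = u.v / |v| = -8 / sqrt(58) = -1.0505

-1.0505


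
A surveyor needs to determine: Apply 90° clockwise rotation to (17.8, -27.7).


90° CW: (x,y) -> (y, -x)
(17.8,-27.7) -> (-27.7, -17.8)

(-27.7, -17.8)


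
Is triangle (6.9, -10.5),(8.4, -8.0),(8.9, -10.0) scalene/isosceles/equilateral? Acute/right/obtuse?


Side lengths squared: AB^2=8.5, BC^2=4.25, CA^2=4.25
Sorted: [4.25, 4.25, 8.5]
By sides: Isosceles, By angles: Right

Isosceles, Right


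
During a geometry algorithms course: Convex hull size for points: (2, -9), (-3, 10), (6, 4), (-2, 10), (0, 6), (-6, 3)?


Convex hull vertices (CCW): (-6, 3), (2, -9), (6, 4), (-2, 10), (-3, 10)
Count = 5

5


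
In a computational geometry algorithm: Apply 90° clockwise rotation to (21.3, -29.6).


90° CW: (x,y) -> (y, -x)
(21.3,-29.6) -> (-29.6, -21.3)

(-29.6, -21.3)


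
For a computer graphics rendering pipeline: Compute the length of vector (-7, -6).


|u| = sqrt((-7)^2 + (-6)^2) = sqrt(85) = 9.2195

9.2195


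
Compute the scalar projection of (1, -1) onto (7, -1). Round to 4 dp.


u.v = 8, |v| = sqrt(50) = 7.0711
Scalar projection = u.v / |v| = 8 / sqrt(50) = 1.1314

1.1314


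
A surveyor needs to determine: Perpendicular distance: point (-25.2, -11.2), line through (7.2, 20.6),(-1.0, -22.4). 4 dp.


|cross product| = 1132.44
|line direction| = sqrt(1916.24) = 43.7749
Distance = 1132.44/sqrt(1916.24) = 25.8696

25.8696


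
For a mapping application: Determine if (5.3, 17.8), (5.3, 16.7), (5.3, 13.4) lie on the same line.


Cross product: (5.3-5.3)*(13.4-17.8) - (16.7-17.8)*(5.3-5.3)
= 0

Yes, collinear


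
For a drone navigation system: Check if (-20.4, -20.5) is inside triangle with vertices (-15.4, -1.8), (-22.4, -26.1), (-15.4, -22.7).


Cross products: AB x AP = 9.4, BC x BP = 32.4, CA x CP = 104.5
All same sign? yes

Yes, inside


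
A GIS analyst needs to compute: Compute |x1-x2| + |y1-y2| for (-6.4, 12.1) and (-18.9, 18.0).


|(-6.4)-(-18.9)| + |12.1-18| = 12.5 + 5.9 = 18.4

18.4


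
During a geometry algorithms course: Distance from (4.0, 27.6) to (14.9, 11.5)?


dx=10.9, dy=-16.1
d^2 = 10.9^2 + (-16.1)^2 = 378.02
d = sqrt(378.02) = 19.4427

19.4427


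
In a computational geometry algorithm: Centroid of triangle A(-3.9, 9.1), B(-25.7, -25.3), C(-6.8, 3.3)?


Centroid = ((x_A+x_B+x_C)/3, (y_A+y_B+y_C)/3)
= (((-3.9)+(-25.7)+(-6.8))/3, (9.1+(-25.3)+3.3)/3)
= (-12.1333, -4.3)

(-12.1333, -4.3)


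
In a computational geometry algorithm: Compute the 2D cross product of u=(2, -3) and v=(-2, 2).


u x v = u_x*v_y - u_y*v_x = 2*2 - (-3)*(-2)
= 4 - 6 = -2

-2


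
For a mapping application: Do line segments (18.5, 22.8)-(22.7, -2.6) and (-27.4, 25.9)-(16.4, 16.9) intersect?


Cross products: d1=277.32, d2=-797.4, d3=-1152.84, d4=-78.12
d1*d2 < 0 and d3*d4 < 0? no

No, they don't intersect


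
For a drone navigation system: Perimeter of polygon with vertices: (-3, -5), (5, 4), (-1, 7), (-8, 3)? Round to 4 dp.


Sides: (-3, -5)->(5, 4): sqrt(145) = 12.041595, (5, 4)->(-1, 7): sqrt(45) = 6.708204, (-1, 7)->(-8, 3): sqrt(65) = 8.062258, (-8, 3)->(-3, -5): sqrt(89) = 9.433981
Sum = 36.246038
Perimeter = 36.246

36.246


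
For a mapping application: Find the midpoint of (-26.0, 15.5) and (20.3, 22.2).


M = (((-26)+20.3)/2, (15.5+22.2)/2)
= (-2.85, 18.85)

(-2.85, 18.85)


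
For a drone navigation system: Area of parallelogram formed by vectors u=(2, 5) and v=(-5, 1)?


|u x v| = |2*1 - 5*(-5)|
= |2 - (-25)| = 27

27


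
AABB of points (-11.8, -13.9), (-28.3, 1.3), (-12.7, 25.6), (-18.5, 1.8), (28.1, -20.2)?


x range: [-28.3, 28.1]
y range: [-20.2, 25.6]
Bounding box: (-28.3,-20.2) to (28.1,25.6)

(-28.3,-20.2) to (28.1,25.6)


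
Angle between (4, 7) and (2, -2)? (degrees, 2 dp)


u.v = -6, |u| = sqrt(65) = 8.0623, |v| = sqrt(8) = 2.8284
cos(theta) = u.v/(|u||v|) = -6/sqrt(520) = -0.263117
theta = acos(-0.263117) = 105.26 degrees

105.26 degrees


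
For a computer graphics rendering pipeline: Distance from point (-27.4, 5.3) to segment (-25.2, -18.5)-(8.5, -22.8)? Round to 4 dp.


Project P onto AB: t = 0 (clamped to [0,1])
Closest point on segment: (-25.2, -18.5)
Distance: 23.9015

23.9015


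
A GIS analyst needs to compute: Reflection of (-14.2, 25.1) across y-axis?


Reflection over y-axis: (x,y) -> (-x,y)
(-14.2, 25.1) -> (14.2, 25.1)

(14.2, 25.1)


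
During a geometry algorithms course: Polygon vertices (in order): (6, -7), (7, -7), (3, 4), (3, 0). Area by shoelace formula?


Shoelace sum: (6*(-7) - 7*(-7)) + (7*4 - 3*(-7)) + (3*0 - 3*4) + (3*(-7) - 6*0)
= 23
Area = |23|/2 = 11.5

11.5


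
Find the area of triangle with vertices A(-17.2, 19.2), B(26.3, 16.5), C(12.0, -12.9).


Area = |x_A(y_B-y_C) + x_B(y_C-y_A) + x_C(y_A-y_B)|/2
= |(-505.68) + (-844.23) + 32.4|/2
= 1317.51/2 = 658.755

658.755


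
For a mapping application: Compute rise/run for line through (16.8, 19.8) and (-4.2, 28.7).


slope = (y2-y1)/(x2-x1) = (28.7-19.8)/((-4.2)-16.8) = 8.9/(-21) = -0.4238

-0.4238


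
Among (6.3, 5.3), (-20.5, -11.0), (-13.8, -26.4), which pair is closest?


d(P0,P1) = 31.3677, d(P0,P2) = 37.5353, d(P1,P2) = 16.7943
Closest: P1 and P2

Closest pair: (-20.5, -11.0) and (-13.8, -26.4), distance = 16.7943


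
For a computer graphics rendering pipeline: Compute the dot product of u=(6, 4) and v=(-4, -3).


u . v = u_x*v_x + u_y*v_y = 6*(-4) + 4*(-3)
= (-24) + (-12) = -36

-36


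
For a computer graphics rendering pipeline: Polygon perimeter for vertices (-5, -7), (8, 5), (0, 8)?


Sides: (-5, -7)->(8, 5): sqrt(313) = 17.691806, (8, 5)->(0, 8): sqrt(73) = 8.544004, (0, 8)->(-5, -7): sqrt(250) = 15.811388
Sum = 42.047198
Perimeter = 42.0472

42.0472


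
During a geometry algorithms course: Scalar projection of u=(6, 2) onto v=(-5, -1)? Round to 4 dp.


u.v = -32, |v| = sqrt(26) = 5.099
Scalar projection = u.v / |v| = -32 / sqrt(26) = -6.2757

-6.2757


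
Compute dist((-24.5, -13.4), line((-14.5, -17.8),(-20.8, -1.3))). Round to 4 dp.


|cross product| = 137.28
|line direction| = sqrt(311.94) = 17.6618
Distance = 137.28/sqrt(311.94) = 7.7727

7.7727


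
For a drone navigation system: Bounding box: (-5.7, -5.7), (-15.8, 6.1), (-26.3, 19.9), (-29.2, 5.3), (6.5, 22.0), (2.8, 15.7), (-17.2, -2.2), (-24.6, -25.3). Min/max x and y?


x range: [-29.2, 6.5]
y range: [-25.3, 22]
Bounding box: (-29.2,-25.3) to (6.5,22)

(-29.2,-25.3) to (6.5,22)


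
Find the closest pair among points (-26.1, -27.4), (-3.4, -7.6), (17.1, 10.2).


d(P0,P1) = 30.1219, d(P0,P2) = 57.2713, d(P1,P2) = 27.1494
Closest: P1 and P2

Closest pair: (-3.4, -7.6) and (17.1, 10.2), distance = 27.1494


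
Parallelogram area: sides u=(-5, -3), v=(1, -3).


|u x v| = |(-5)*(-3) - (-3)*1|
= |15 - (-3)| = 18

18


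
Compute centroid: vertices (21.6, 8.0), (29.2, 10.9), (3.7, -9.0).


Centroid = ((x_A+x_B+x_C)/3, (y_A+y_B+y_C)/3)
= ((21.6+29.2+3.7)/3, (8+10.9+(-9))/3)
= (18.1667, 3.3)

(18.1667, 3.3)


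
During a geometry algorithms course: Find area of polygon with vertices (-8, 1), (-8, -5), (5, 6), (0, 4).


Shoelace sum: ((-8)*(-5) - (-8)*1) + ((-8)*6 - 5*(-5)) + (5*4 - 0*6) + (0*1 - (-8)*4)
= 77
Area = |77|/2 = 38.5

38.5


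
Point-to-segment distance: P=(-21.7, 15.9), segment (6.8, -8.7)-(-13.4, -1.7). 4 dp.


Project P onto AB: t = 1 (clamped to [0,1])
Closest point on segment: (-13.4, -1.7)
Distance: 19.4589

19.4589


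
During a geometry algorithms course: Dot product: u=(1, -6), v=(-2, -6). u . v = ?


u . v = u_x*v_x + u_y*v_y = 1*(-2) + (-6)*(-6)
= (-2) + 36 = 34

34


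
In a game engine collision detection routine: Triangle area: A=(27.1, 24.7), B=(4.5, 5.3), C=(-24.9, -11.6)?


Area = |x_A(y_B-y_C) + x_B(y_C-y_A) + x_C(y_A-y_B)|/2
= |457.99 + (-163.35) + (-483.06)|/2
= 188.42/2 = 94.21

94.21


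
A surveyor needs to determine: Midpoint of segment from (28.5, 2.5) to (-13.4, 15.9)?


M = ((28.5+(-13.4))/2, (2.5+15.9)/2)
= (7.55, 9.2)

(7.55, 9.2)


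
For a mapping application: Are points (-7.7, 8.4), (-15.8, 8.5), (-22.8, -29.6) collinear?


Cross product: ((-15.8)-(-7.7))*((-29.6)-8.4) - (8.5-8.4)*((-22.8)-(-7.7))
= 309.31

No, not collinear


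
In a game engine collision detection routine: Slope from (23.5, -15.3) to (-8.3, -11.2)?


slope = (y2-y1)/(x2-x1) = ((-11.2)-(-15.3))/((-8.3)-23.5) = 4.1/(-31.8) = -0.1289

-0.1289


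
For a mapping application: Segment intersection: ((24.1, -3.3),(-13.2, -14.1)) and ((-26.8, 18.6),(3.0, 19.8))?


Cross products: d1=-713.7, d2=-990.78, d3=-1366.59, d4=-1089.51
d1*d2 < 0 and d3*d4 < 0? no

No, they don't intersect


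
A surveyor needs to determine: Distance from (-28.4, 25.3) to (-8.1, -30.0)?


dx=20.3, dy=-55.3
d^2 = 20.3^2 + (-55.3)^2 = 3470.18
d = sqrt(3470.18) = 58.9082

58.9082


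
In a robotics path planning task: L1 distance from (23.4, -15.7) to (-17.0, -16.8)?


|23.4-(-17)| + |(-15.7)-(-16.8)| = 40.4 + 1.1 = 41.5

41.5


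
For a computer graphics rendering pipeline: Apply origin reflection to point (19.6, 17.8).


Reflection over origin: (x,y) -> (-x,-y)
(19.6, 17.8) -> (-19.6, -17.8)

(-19.6, -17.8)


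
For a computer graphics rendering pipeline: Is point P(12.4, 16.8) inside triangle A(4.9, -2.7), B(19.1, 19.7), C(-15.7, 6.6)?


Cross products: AB x AP = 108.9, BC x BP = 13.15, CA x CP = 471.45
All same sign? yes

Yes, inside


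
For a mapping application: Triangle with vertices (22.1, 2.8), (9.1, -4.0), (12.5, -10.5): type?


Side lengths squared: AB^2=215.24, BC^2=53.81, CA^2=269.05
Sorted: [53.81, 215.24, 269.05]
By sides: Scalene, By angles: Right

Scalene, Right


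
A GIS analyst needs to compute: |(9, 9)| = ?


|u| = sqrt(9^2 + 9^2) = sqrt(162) = 12.7279

12.7279


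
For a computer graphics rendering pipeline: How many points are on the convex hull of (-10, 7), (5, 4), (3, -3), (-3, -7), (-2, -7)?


Convex hull vertices (CCW): (-10, 7), (-3, -7), (-2, -7), (3, -3), (5, 4)
Count = 5

5


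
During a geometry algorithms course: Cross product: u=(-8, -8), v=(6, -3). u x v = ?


u x v = u_x*v_y - u_y*v_x = (-8)*(-3) - (-8)*6
= 24 - (-48) = 72

72


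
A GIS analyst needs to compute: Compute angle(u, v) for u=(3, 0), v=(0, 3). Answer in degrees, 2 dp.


u.v = 0, |u| = sqrt(9) = 3, |v| = sqrt(9) = 3
cos(theta) = u.v/(|u||v|) = 0/sqrt(81) = 0
theta = acos(0) = 90 degrees

90 degrees


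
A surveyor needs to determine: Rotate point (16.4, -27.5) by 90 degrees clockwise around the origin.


90° CW: (x,y) -> (y, -x)
(16.4,-27.5) -> (-27.5, -16.4)

(-27.5, -16.4)


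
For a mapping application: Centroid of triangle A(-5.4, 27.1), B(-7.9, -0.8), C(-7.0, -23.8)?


Centroid = ((x_A+x_B+x_C)/3, (y_A+y_B+y_C)/3)
= (((-5.4)+(-7.9)+(-7))/3, (27.1+(-0.8)+(-23.8))/3)
= (-6.7667, 0.8333)

(-6.7667, 0.8333)


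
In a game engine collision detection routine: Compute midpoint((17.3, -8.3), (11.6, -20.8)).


M = ((17.3+11.6)/2, ((-8.3)+(-20.8))/2)
= (14.45, -14.55)

(14.45, -14.55)


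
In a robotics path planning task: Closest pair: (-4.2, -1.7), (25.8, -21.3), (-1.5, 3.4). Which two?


d(P0,P1) = 35.8352, d(P0,P2) = 5.7706, d(P1,P2) = 36.8155
Closest: P0 and P2

Closest pair: (-4.2, -1.7) and (-1.5, 3.4), distance = 5.7706


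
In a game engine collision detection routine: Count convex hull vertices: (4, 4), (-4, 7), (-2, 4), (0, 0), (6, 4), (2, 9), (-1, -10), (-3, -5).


Convex hull vertices (CCW): (-4, 7), (-3, -5), (-1, -10), (6, 4), (2, 9)
Count = 5

5


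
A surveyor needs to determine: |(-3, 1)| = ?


|u| = sqrt((-3)^2 + 1^2) = sqrt(10) = 3.1623

3.1623


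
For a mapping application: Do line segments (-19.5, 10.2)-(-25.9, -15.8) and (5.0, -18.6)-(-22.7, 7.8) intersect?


Cross products: d1=-150.96, d2=738.2, d3=821.32, d4=-67.84
d1*d2 < 0 and d3*d4 < 0? yes

Yes, they intersect


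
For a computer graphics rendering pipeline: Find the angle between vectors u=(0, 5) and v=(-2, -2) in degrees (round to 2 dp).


u.v = -10, |u| = sqrt(25) = 5, |v| = sqrt(8) = 2.8284
cos(theta) = u.v/(|u||v|) = -10/sqrt(200) = -0.707107
theta = acos(-0.707107) = 135 degrees

135 degrees


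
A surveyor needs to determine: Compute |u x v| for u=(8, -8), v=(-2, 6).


|u x v| = |8*6 - (-8)*(-2)|
= |48 - 16| = 32

32


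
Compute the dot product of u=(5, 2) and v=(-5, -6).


u . v = u_x*v_x + u_y*v_y = 5*(-5) + 2*(-6)
= (-25) + (-12) = -37

-37


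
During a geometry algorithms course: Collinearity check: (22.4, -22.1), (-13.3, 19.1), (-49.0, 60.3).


Cross product: ((-13.3)-22.4)*(60.3-(-22.1)) - (19.1-(-22.1))*((-49)-22.4)
= 0

Yes, collinear


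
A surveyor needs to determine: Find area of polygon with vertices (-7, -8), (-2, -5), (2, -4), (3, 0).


Shoelace sum: ((-7)*(-5) - (-2)*(-8)) + ((-2)*(-4) - 2*(-5)) + (2*0 - 3*(-4)) + (3*(-8) - (-7)*0)
= 25
Area = |25|/2 = 12.5

12.5


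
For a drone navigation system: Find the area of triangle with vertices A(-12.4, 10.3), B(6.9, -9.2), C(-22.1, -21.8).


Area = |x_A(y_B-y_C) + x_B(y_C-y_A) + x_C(y_A-y_B)|/2
= |(-156.24) + (-221.49) + (-430.95)|/2
= 808.68/2 = 404.34

404.34


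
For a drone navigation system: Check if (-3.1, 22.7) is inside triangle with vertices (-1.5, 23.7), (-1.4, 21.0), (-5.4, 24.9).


Cross products: AB x AP = -4.42, BC x BP = -0.17, CA x CP = -5.82
All same sign? yes

Yes, inside


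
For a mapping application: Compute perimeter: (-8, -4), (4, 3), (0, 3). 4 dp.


Sides: (-8, -4)->(4, 3): sqrt(193) = 13.892444, (4, 3)->(0, 3): sqrt(16) = 4, (0, 3)->(-8, -4): sqrt(113) = 10.630146
Sum = 28.52259
Perimeter = 28.5226

28.5226


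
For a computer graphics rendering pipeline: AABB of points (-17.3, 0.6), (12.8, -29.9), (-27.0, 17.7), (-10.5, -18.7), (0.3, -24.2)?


x range: [-27, 12.8]
y range: [-29.9, 17.7]
Bounding box: (-27,-29.9) to (12.8,17.7)

(-27,-29.9) to (12.8,17.7)


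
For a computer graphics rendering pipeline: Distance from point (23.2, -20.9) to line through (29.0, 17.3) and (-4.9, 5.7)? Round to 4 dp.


|cross product| = 1227.7
|line direction| = sqrt(1283.77) = 35.8297
Distance = 1227.7/sqrt(1283.77) = 34.2648

34.2648


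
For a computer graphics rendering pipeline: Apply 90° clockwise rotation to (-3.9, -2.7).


90° CW: (x,y) -> (y, -x)
(-3.9,-2.7) -> (-2.7, 3.9)

(-2.7, 3.9)


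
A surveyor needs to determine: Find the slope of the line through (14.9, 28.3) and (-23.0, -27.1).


slope = (y2-y1)/(x2-x1) = ((-27.1)-28.3)/((-23)-14.9) = (-55.4)/(-37.9) = 1.4617

1.4617


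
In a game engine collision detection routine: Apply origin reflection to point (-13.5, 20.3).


Reflection over origin: (x,y) -> (-x,-y)
(-13.5, 20.3) -> (13.5, -20.3)

(13.5, -20.3)


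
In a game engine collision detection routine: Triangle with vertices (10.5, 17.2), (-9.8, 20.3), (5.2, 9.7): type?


Side lengths squared: AB^2=421.7, BC^2=337.36, CA^2=84.34
Sorted: [84.34, 337.36, 421.7]
By sides: Scalene, By angles: Right

Scalene, Right


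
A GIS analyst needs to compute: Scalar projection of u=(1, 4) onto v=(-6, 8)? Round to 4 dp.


u.v = 26, |v| = sqrt(100) = 10
Scalar projection = u.v / |v| = 26 / sqrt(100) = 2.6

2.6


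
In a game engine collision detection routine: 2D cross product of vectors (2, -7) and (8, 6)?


u x v = u_x*v_y - u_y*v_x = 2*6 - (-7)*8
= 12 - (-56) = 68

68


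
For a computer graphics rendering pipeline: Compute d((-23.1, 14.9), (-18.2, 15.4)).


dx=4.9, dy=0.5
d^2 = 4.9^2 + 0.5^2 = 24.26
d = sqrt(24.26) = 4.9254

4.9254


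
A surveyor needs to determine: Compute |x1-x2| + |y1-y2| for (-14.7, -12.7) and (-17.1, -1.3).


|(-14.7)-(-17.1)| + |(-12.7)-(-1.3)| = 2.4 + 11.4 = 13.8

13.8


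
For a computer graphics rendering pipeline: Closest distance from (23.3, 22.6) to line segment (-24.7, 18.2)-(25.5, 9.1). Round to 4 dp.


Project P onto AB: t = 0.9104 (clamped to [0,1])
Closest point on segment: (21.0006, 9.9156)
Distance: 12.8911

12.8911


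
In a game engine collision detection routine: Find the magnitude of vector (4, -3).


|u| = sqrt(4^2 + (-3)^2) = sqrt(25) = 5

5


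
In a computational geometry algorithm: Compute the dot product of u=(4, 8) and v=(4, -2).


u . v = u_x*v_x + u_y*v_y = 4*4 + 8*(-2)
= 16 + (-16) = 0

0


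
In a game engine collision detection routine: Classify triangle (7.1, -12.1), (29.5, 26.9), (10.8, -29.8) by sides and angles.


Side lengths squared: AB^2=2022.76, BC^2=3564.58, CA^2=326.98
Sorted: [326.98, 2022.76, 3564.58]
By sides: Scalene, By angles: Obtuse

Scalene, Obtuse


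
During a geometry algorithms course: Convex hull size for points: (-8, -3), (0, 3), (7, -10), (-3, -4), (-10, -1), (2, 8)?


Convex hull vertices (CCW): (-10, -1), (-8, -3), (7, -10), (2, 8)
Count = 4

4


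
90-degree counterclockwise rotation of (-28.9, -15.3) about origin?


90° CCW: (x,y) -> (-y, x)
(-28.9,-15.3) -> (15.3, -28.9)

(15.3, -28.9)


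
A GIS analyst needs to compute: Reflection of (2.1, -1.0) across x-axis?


Reflection over x-axis: (x,y) -> (x,-y)
(2.1, -1) -> (2.1, 1)

(2.1, 1)


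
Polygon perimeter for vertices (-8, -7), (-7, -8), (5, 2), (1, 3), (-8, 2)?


Sides: (-8, -7)->(-7, -8): sqrt(2) = 1.414214, (-7, -8)->(5, 2): sqrt(244) = 15.620499, (5, 2)->(1, 3): sqrt(17) = 4.123106, (1, 3)->(-8, 2): sqrt(82) = 9.055385, (-8, 2)->(-8, -7): sqrt(81) = 9
Sum = 39.213204
Perimeter = 39.2132

39.2132


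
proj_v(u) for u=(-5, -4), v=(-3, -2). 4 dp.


u.v = 23, |v| = sqrt(13) = 3.6056
Scalar projection = u.v / |v| = 23 / sqrt(13) = 6.3791

6.3791


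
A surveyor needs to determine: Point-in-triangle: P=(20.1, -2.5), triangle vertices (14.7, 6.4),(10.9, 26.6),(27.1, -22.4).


Cross products: AB x AP = -75.26, BC x BP = -20.62, CA x CP = -45.16
All same sign? yes

Yes, inside


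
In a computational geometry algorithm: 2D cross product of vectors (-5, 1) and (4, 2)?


u x v = u_x*v_y - u_y*v_x = (-5)*2 - 1*4
= (-10) - 4 = -14

-14


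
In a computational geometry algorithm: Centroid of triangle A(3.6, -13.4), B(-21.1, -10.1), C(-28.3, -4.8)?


Centroid = ((x_A+x_B+x_C)/3, (y_A+y_B+y_C)/3)
= ((3.6+(-21.1)+(-28.3))/3, ((-13.4)+(-10.1)+(-4.8))/3)
= (-15.2667, -9.4333)

(-15.2667, -9.4333)


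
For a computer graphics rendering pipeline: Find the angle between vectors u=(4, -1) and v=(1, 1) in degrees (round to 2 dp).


u.v = 3, |u| = sqrt(17) = 4.1231, |v| = sqrt(2) = 1.4142
cos(theta) = u.v/(|u||v|) = 3/sqrt(34) = 0.514496
theta = acos(0.514496) = 59.04 degrees

59.04 degrees


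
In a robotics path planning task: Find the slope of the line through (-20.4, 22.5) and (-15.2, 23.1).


slope = (y2-y1)/(x2-x1) = (23.1-22.5)/((-15.2)-(-20.4)) = 0.6/5.2 = 0.1154

0.1154


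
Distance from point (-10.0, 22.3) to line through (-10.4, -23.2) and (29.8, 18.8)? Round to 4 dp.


|cross product| = 1812.3
|line direction| = sqrt(3380.04) = 58.1381
Distance = 1812.3/sqrt(3380.04) = 31.1723

31.1723


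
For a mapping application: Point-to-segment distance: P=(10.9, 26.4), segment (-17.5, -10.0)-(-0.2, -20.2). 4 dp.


Project P onto AB: t = 0.2976 (clamped to [0,1])
Closest point on segment: (-12.3511, -13.0357)
Distance: 45.7798

45.7798


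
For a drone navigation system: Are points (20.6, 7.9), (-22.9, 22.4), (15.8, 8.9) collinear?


Cross product: ((-22.9)-20.6)*(8.9-7.9) - (22.4-7.9)*(15.8-20.6)
= 26.1

No, not collinear


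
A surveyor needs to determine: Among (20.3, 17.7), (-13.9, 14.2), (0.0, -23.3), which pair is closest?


d(P0,P1) = 34.3786, d(P0,P2) = 45.7503, d(P1,P2) = 39.9932
Closest: P0 and P1

Closest pair: (20.3, 17.7) and (-13.9, 14.2), distance = 34.3786


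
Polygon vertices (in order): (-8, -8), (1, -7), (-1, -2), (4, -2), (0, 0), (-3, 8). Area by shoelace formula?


Shoelace sum: ((-8)*(-7) - 1*(-8)) + (1*(-2) - (-1)*(-7)) + ((-1)*(-2) - 4*(-2)) + (4*0 - 0*(-2)) + (0*8 - (-3)*0) + ((-3)*(-8) - (-8)*8)
= 153
Area = |153|/2 = 76.5

76.5


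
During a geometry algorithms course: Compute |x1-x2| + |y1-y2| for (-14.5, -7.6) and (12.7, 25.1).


|(-14.5)-12.7| + |(-7.6)-25.1| = 27.2 + 32.7 = 59.9

59.9


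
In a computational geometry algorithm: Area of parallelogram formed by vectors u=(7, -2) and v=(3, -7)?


|u x v| = |7*(-7) - (-2)*3|
= |(-49) - (-6)| = 43

43


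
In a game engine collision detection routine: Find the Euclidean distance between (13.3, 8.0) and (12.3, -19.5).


dx=-1, dy=-27.5
d^2 = (-1)^2 + (-27.5)^2 = 757.25
d = sqrt(757.25) = 27.5182

27.5182


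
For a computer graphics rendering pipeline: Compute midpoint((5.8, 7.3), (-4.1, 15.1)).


M = ((5.8+(-4.1))/2, (7.3+15.1)/2)
= (0.85, 11.2)

(0.85, 11.2)


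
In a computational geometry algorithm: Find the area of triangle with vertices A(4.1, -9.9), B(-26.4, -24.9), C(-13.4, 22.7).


Area = |x_A(y_B-y_C) + x_B(y_C-y_A) + x_C(y_A-y_B)|/2
= |(-195.16) + (-860.64) + (-201)|/2
= 1256.8/2 = 628.4

628.4


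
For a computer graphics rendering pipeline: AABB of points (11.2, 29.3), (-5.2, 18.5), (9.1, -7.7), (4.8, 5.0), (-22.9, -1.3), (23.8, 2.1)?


x range: [-22.9, 23.8]
y range: [-7.7, 29.3]
Bounding box: (-22.9,-7.7) to (23.8,29.3)

(-22.9,-7.7) to (23.8,29.3)


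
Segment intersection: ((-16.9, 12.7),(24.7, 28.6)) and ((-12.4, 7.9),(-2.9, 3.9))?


Cross products: d1=27.6, d2=345.05, d3=-271.23, d4=-588.68
d1*d2 < 0 and d3*d4 < 0? no

No, they don't intersect


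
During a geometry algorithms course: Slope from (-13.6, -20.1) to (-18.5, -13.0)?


slope = (y2-y1)/(x2-x1) = ((-13)-(-20.1))/((-18.5)-(-13.6)) = 7.1/(-4.9) = -1.449

-1.449


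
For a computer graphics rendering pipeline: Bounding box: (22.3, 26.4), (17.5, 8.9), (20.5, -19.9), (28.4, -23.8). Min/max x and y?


x range: [17.5, 28.4]
y range: [-23.8, 26.4]
Bounding box: (17.5,-23.8) to (28.4,26.4)

(17.5,-23.8) to (28.4,26.4)


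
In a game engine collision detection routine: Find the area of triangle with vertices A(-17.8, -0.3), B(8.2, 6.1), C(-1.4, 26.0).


Area = |x_A(y_B-y_C) + x_B(y_C-y_A) + x_C(y_A-y_B)|/2
= |354.22 + 215.66 + 8.96|/2
= 578.84/2 = 289.42

289.42


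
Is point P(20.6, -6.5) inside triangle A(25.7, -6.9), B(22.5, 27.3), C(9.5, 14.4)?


Cross products: AB x AP = 173.14, BC x BP = 414.89, CA x CP = -102.15
All same sign? no

No, outside


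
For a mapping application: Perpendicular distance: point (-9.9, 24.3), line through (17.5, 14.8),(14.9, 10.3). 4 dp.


|cross product| = 148
|line direction| = sqrt(27.01) = 5.1971
Distance = 148/sqrt(27.01) = 28.4773

28.4773


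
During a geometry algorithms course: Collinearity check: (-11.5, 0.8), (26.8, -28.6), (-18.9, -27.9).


Cross product: (26.8-(-11.5))*((-27.9)-0.8) - ((-28.6)-0.8)*((-18.9)-(-11.5))
= -1316.77

No, not collinear


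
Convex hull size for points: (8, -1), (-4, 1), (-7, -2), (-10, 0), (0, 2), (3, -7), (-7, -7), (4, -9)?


Convex hull vertices (CCW): (-10, 0), (-7, -7), (4, -9), (8, -1), (0, 2)
Count = 5

5


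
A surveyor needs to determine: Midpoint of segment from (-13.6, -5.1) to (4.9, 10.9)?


M = (((-13.6)+4.9)/2, ((-5.1)+10.9)/2)
= (-4.35, 2.9)

(-4.35, 2.9)


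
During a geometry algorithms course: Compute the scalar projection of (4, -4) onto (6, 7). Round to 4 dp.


u.v = -4, |v| = sqrt(85) = 9.2195
Scalar projection = u.v / |v| = -4 / sqrt(85) = -0.4339

-0.4339


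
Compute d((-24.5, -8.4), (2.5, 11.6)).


dx=27, dy=20
d^2 = 27^2 + 20^2 = 1129
d = sqrt(1129) = 33.6006

33.6006


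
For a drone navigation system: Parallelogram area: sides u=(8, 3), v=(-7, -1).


|u x v| = |8*(-1) - 3*(-7)|
= |(-8) - (-21)| = 13

13


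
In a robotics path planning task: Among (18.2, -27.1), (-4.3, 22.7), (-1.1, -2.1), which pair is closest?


d(P0,P1) = 54.647, d(P0,P2) = 31.5831, d(P1,P2) = 25.0056
Closest: P1 and P2

Closest pair: (-4.3, 22.7) and (-1.1, -2.1), distance = 25.0056


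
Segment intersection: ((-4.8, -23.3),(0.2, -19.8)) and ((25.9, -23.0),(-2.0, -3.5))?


Cross products: d1=607.02, d2=411.87, d3=-105.95, d4=89.2
d1*d2 < 0 and d3*d4 < 0? no

No, they don't intersect


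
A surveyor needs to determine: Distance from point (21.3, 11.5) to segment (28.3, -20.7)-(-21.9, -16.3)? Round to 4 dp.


Project P onto AB: t = 0.1942 (clamped to [0,1])
Closest point on segment: (18.5526, -19.8456)
Distance: 31.4658

31.4658


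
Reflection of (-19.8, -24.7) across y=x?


Reflection over y=x: (x,y) -> (y,x)
(-19.8, -24.7) -> (-24.7, -19.8)

(-24.7, -19.8)


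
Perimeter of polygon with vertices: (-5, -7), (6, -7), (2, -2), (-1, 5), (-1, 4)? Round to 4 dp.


Sides: (-5, -7)->(6, -7): sqrt(121) = 11, (6, -7)->(2, -2): sqrt(41) = 6.403124, (2, -2)->(-1, 5): sqrt(58) = 7.615773, (-1, 5)->(-1, 4): sqrt(1) = 1, (-1, 4)->(-5, -7): sqrt(137) = 11.7047
Sum = 37.723597
Perimeter = 37.7236

37.7236


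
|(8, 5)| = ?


|u| = sqrt(8^2 + 5^2) = sqrt(89) = 9.434

9.434


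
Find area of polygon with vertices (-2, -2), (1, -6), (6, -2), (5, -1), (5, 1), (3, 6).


Shoelace sum: ((-2)*(-6) - 1*(-2)) + (1*(-2) - 6*(-6)) + (6*(-1) - 5*(-2)) + (5*1 - 5*(-1)) + (5*6 - 3*1) + (3*(-2) - (-2)*6)
= 95
Area = |95|/2 = 47.5

47.5


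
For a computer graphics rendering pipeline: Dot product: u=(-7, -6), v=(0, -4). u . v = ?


u . v = u_x*v_x + u_y*v_y = (-7)*0 + (-6)*(-4)
= 0 + 24 = 24

24


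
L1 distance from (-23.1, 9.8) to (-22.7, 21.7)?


|(-23.1)-(-22.7)| + |9.8-21.7| = 0.4 + 11.9 = 12.3

12.3


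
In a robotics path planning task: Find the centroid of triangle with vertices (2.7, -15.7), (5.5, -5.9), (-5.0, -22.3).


Centroid = ((x_A+x_B+x_C)/3, (y_A+y_B+y_C)/3)
= ((2.7+5.5+(-5))/3, ((-15.7)+(-5.9)+(-22.3))/3)
= (1.0667, -14.6333)

(1.0667, -14.6333)


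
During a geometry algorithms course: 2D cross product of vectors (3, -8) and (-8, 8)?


u x v = u_x*v_y - u_y*v_x = 3*8 - (-8)*(-8)
= 24 - 64 = -40

-40


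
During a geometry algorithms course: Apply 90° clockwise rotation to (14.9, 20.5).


90° CW: (x,y) -> (y, -x)
(14.9,20.5) -> (20.5, -14.9)

(20.5, -14.9)


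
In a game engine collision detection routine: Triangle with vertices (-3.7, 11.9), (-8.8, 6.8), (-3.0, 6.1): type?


Side lengths squared: AB^2=52.02, BC^2=34.13, CA^2=34.13
Sorted: [34.13, 34.13, 52.02]
By sides: Isosceles, By angles: Acute

Isosceles, Acute


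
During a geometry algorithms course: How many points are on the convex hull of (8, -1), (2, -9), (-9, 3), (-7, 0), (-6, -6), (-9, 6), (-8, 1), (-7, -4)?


Convex hull vertices (CCW): (-9, 3), (-7, -4), (-6, -6), (2, -9), (8, -1), (-9, 6)
Count = 6

6


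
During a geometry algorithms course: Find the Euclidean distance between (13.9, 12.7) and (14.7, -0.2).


dx=0.8, dy=-12.9
d^2 = 0.8^2 + (-12.9)^2 = 167.05
d = sqrt(167.05) = 12.9248

12.9248


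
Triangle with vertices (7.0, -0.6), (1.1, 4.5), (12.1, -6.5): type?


Side lengths squared: AB^2=60.82, BC^2=242, CA^2=60.82
Sorted: [60.82, 60.82, 242]
By sides: Isosceles, By angles: Obtuse

Isosceles, Obtuse


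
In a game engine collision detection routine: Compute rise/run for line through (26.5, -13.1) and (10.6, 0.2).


slope = (y2-y1)/(x2-x1) = (0.2-(-13.1))/(10.6-26.5) = 13.3/(-15.9) = -0.8365

-0.8365


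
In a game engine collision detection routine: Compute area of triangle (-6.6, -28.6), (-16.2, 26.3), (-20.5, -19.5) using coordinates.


Area = |x_A(y_B-y_C) + x_B(y_C-y_A) + x_C(y_A-y_B)|/2
= |(-302.28) + (-147.42) + 1125.45|/2
= 675.75/2 = 337.875

337.875


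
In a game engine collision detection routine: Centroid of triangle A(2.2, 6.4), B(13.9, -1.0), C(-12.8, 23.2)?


Centroid = ((x_A+x_B+x_C)/3, (y_A+y_B+y_C)/3)
= ((2.2+13.9+(-12.8))/3, (6.4+(-1)+23.2)/3)
= (1.1, 9.5333)

(1.1, 9.5333)


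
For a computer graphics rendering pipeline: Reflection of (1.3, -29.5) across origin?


Reflection over origin: (x,y) -> (-x,-y)
(1.3, -29.5) -> (-1.3, 29.5)

(-1.3, 29.5)


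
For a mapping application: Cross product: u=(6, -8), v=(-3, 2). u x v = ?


u x v = u_x*v_y - u_y*v_x = 6*2 - (-8)*(-3)
= 12 - 24 = -12

-12


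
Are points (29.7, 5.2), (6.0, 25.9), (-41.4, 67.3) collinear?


Cross product: (6-29.7)*(67.3-5.2) - (25.9-5.2)*((-41.4)-29.7)
= 0

Yes, collinear


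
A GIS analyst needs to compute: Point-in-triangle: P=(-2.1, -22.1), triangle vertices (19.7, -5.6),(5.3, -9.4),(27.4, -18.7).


Cross products: AB x AP = 154.76, BC x BP = -349.49, CA x CP = 412.63
All same sign? no

No, outside


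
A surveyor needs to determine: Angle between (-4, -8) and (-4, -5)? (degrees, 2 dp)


u.v = 56, |u| = sqrt(80) = 8.9443, |v| = sqrt(41) = 6.4031
cos(theta) = u.v/(|u||v|) = 56/sqrt(3280) = 0.977802
theta = acos(0.977802) = 12.09 degrees

12.09 degrees


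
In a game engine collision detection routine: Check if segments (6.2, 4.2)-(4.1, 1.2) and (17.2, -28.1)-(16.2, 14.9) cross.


Cross products: d1=440.7, d2=534, d3=100.83, d4=7.53
d1*d2 < 0 and d3*d4 < 0? no

No, they don't intersect


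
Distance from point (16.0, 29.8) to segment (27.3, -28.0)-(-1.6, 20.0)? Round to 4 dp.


Project P onto AB: t = 0.9878 (clamped to [0,1])
Closest point on segment: (-1.248, 19.4153)
Distance: 20.1329

20.1329


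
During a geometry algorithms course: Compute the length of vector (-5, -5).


|u| = sqrt((-5)^2 + (-5)^2) = sqrt(50) = 7.0711

7.0711


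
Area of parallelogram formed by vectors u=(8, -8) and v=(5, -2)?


|u x v| = |8*(-2) - (-8)*5|
= |(-16) - (-40)| = 24

24


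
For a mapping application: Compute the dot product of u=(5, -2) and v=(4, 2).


u . v = u_x*v_x + u_y*v_y = 5*4 + (-2)*2
= 20 + (-4) = 16

16


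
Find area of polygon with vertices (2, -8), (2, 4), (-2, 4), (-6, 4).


Shoelace sum: (2*4 - 2*(-8)) + (2*4 - (-2)*4) + ((-2)*4 - (-6)*4) + ((-6)*(-8) - 2*4)
= 96
Area = |96|/2 = 48

48


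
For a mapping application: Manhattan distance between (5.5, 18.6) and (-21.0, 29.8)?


|5.5-(-21)| + |18.6-29.8| = 26.5 + 11.2 = 37.7

37.7
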